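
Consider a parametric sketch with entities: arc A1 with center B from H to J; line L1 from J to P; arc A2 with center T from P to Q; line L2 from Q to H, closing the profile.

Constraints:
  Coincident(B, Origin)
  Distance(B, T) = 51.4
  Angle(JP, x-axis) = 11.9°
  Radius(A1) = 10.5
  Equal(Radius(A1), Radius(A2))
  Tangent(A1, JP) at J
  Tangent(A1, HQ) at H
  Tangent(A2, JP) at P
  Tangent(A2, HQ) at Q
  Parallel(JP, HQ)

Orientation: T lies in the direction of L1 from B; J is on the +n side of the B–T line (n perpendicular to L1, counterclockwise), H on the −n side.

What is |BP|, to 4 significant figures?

52.46

The slot axis is L1's direction at 11.9°, so u = (cos 11.9°, sin 11.9°) = (0.9785, 0.2062) and n = (−sin 11.9°, cos 11.9°) = (-0.2062, 0.9785). B is at the origin and T lies 51.4 along u from B, so T = 51.4·u = (50.30, 10.60). Tangency of A1 to both parallel lines with radius 10.5 puts J and H at B ± 10.5·n: J = (-2.165, 10.27), H = (2.165, -10.27). Equal radii place P and Q the same way about T: P = T + 10.5·n = (48.13, 20.87), Q = T − 10.5·n = (52.46, 0.3246). Then |BP| = |P − B| = 52.46.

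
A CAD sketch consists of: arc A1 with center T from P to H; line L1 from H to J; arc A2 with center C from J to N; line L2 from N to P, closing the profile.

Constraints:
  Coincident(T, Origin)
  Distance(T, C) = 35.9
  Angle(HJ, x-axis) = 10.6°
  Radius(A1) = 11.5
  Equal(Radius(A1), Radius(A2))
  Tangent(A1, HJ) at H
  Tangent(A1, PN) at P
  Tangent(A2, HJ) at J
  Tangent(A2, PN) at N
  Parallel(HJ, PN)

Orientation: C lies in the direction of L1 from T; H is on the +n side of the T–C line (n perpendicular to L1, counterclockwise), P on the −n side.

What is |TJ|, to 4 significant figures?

37.70

The slot axis is L1's direction at 10.6°, so u = (cos 10.6°, sin 10.6°) = (0.9829, 0.1840) and n = (−sin 10.6°, cos 10.6°) = (-0.1840, 0.9829). T is at the origin and C lies 35.9 along u from T, so C = 35.9·u = (35.29, 6.604). Tangency of A1 to both parallel lines with radius 11.5 puts H and P at T ± 11.5·n: H = (-2.115, 11.30), P = (2.115, -11.30). Equal radii place J and N the same way about C: J = C + 11.5·n = (33.17, 17.91), N = C − 11.5·n = (37.40, -4.700). Then |TJ| = |J − T| = 37.70.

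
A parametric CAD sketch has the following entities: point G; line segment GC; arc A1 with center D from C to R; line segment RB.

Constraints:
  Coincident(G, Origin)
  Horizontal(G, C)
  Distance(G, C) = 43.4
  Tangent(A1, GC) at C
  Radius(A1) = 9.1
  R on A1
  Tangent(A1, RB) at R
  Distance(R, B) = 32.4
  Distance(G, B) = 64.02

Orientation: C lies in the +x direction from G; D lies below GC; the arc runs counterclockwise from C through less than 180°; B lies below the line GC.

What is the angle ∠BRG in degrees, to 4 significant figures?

133.4°

Checks: |DC| = 9.100 ✓; |DR| = 9.100 ✓; ∠(DR, RB) = 90.00° ✓; |RB| = 32.40 ✓; |GB| = 64.02 ✓.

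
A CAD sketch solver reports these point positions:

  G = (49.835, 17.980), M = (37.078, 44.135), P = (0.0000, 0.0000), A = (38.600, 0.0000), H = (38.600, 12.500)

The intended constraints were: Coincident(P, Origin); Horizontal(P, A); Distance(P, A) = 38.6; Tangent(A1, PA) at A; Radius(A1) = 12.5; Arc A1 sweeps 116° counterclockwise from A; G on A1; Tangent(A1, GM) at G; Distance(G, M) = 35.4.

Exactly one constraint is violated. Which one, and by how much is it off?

Distance(G, M) = 35.4 — off by 6.30.

P = (0.00, 0.00) ✓; P.y = 0.00, A.y = 0.00 ✓; |PA| = 38.60 ✓; ∠(HA, AP) = 90.00° ✓; |HA| = 12.50 ✓; bearing(H→G) − bearing(H→A) = 116.0° ✓; |HG| = 12.50 ✓; ∠(HG, GM) = 90.00° ✓; |GM| = 29.10 ✗.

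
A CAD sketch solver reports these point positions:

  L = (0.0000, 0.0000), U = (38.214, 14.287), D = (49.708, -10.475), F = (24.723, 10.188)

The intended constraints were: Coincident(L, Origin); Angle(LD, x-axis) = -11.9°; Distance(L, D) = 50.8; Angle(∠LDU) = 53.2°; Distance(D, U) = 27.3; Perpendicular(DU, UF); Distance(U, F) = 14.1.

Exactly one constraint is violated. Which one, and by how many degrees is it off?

Perpendicular(DU, UF) — off by 8.00°.

L = (0.00, 0.00) ✓; LD at -11.90° ✓; |LD| = 50.80 ✓; ∠LDU = 53.20° ✓; |DU| = 27.30 ✓; ∠(DU, UF) = 82.00° ✗; |UF| = 14.10 ✓.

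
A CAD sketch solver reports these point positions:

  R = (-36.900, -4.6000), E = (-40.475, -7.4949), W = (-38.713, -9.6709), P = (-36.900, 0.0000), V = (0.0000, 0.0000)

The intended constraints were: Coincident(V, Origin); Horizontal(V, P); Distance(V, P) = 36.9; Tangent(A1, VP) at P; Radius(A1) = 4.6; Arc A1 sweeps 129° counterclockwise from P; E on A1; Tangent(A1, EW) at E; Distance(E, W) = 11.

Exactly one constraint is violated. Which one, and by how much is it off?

Distance(E, W) = 11 — off by 8.20.

V = (0.00, 0.00) ✓; V.y = 0.00, P.y = 0.00 ✓; |VP| = 36.90 ✓; ∠(RP, PV) = 90.00° ✓; |RP| = 4.600 ✓; bearing(R→E) − bearing(R→P) = 129.0° ✓; |RE| = 4.600 ✓; ∠(RE, EW) = 90.00° ✓; |EW| = 2.800 ✗.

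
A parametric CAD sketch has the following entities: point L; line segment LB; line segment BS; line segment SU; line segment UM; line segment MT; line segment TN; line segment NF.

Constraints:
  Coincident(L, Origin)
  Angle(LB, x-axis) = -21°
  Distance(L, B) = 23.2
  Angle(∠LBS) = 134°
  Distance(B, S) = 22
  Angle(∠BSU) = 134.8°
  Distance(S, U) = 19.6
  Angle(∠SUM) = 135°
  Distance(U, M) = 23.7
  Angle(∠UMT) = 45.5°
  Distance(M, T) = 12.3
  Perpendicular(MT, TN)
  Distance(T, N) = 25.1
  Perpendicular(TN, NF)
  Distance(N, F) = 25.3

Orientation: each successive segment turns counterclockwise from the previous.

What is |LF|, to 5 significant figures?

79.683

L is at the origin; LB runs at -21.0° with length 23.2, so B = (21.659, -8.3141). ∠LBS = 134.0° gives BS at 25.000° from the x-axis; with |BS| = 22.0, S = (41.598, 0.98347). ∠BSU = 134.8° gives SU at 70.200° from the x-axis; with |SU| = 19.6, U = (48.237, 19.425). ∠SUM = 135.0° gives UM at 115.20° from the x-axis; with |UM| = 23.7, M = (38.146, 40.869). ∠UMT = 45.5° gives MT at -110.30° from the x-axis; with |MT| = 12.3, T = (33.879, 29.333). MT ⟂ TN, so TN runs at -20.300°; with |TN| = 25.1, N = (57.420, 20.625). TN ⟂ NF, so NF runs at 69.700°; with |NF| = 25.3, F = (66.197, 44.354). Then |LF| = |F − L| = 79.683.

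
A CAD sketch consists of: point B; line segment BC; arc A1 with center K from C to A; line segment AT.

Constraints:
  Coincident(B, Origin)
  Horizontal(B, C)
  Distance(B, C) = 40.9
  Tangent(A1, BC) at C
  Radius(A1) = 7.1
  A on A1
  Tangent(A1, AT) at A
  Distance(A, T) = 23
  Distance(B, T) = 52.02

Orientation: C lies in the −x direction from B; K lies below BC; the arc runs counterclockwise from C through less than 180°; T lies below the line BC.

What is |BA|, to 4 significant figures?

48.58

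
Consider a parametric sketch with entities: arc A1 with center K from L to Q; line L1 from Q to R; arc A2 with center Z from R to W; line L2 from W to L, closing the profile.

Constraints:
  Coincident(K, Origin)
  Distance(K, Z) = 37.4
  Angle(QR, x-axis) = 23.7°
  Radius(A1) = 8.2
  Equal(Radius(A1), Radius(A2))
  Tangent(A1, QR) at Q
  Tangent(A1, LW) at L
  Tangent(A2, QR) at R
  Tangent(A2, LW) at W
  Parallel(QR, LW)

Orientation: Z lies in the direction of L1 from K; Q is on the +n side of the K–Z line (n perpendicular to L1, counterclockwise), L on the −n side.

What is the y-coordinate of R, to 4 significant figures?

22.54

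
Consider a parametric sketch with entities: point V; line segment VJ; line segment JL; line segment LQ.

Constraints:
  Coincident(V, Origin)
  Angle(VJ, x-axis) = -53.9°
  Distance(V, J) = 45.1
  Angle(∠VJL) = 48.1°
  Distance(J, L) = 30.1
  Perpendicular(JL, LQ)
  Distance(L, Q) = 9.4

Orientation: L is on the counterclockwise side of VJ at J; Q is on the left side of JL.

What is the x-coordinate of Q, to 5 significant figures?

23.636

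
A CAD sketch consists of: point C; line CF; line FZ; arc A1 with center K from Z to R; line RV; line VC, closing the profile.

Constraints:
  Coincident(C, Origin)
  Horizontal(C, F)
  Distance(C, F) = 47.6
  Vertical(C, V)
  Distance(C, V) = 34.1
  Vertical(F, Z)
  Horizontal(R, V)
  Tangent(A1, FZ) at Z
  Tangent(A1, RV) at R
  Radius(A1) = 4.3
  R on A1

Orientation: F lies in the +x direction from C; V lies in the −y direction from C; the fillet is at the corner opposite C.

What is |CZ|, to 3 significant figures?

56.2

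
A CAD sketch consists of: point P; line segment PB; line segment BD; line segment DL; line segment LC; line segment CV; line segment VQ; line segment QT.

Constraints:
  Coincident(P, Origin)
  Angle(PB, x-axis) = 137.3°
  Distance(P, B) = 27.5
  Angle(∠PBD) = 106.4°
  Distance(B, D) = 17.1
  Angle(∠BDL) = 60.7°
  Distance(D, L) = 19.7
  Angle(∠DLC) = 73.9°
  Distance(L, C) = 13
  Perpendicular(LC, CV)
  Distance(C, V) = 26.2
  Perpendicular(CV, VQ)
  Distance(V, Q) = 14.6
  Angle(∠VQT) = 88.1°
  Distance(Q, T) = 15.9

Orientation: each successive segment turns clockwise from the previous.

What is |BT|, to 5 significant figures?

18.881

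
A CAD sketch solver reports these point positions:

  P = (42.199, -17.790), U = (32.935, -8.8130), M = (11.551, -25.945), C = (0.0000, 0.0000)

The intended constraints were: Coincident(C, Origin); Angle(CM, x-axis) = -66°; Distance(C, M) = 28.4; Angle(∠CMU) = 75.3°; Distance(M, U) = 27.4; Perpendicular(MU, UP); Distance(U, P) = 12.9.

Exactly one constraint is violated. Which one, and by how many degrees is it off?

Perpendicular(MU, UP) — off by 7.20°.

C = (0.00, 0.00) ✓; CM at -66.00° ✓; |CM| = 28.40 ✓; ∠CMU = 75.30° ✓; |MU| = 27.40 ✓; ∠(MU, UP) = 82.80° ✗; |UP| = 12.90 ✓.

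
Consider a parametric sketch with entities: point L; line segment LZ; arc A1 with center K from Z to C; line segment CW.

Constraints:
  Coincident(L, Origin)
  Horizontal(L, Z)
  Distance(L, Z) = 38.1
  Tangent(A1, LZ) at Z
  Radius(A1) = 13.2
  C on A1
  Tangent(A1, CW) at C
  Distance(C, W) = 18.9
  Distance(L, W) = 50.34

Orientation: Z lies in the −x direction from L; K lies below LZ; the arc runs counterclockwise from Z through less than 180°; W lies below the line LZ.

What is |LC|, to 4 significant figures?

52.71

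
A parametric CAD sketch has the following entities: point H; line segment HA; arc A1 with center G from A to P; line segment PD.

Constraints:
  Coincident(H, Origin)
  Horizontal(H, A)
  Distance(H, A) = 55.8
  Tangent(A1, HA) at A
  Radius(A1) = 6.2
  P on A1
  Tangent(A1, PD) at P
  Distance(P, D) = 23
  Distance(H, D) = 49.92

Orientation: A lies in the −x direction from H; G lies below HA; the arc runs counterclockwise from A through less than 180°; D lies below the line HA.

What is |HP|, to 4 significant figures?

60.87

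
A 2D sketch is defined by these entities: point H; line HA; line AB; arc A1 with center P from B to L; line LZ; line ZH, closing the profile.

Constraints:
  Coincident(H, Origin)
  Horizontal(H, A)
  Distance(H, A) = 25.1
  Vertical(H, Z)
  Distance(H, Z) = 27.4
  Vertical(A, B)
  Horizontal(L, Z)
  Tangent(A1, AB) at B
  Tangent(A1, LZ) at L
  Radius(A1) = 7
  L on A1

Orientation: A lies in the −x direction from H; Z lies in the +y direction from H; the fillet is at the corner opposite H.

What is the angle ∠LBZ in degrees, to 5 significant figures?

29.417°

The virtual corner opposite H is at (-25.100, 27.400). A1 meets AB tangentially, so PB is at right angles to AB and since A1 is tangent to LZ there, PL ⟂ LZ, with radius 7.0, so the center P sits 7.0 in from both sides at P = (-18.100, 20.400). That places the tangent points at B = (-25.100, 20.400) on AB and L = (-18.100, 27.400) on LZ. Then cos ∠LBZ = BL·BZ / (|BL||BZ|), giving 29.417°.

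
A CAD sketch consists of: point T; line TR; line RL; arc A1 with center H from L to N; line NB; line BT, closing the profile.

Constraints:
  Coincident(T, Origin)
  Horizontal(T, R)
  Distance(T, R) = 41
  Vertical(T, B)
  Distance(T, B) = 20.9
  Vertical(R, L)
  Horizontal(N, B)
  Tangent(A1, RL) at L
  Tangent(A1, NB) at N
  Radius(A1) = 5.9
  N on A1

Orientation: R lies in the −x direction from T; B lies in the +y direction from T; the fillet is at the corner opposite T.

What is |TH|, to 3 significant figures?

38.2

TB is vertical with |TB| = 20.9 and B on the +y side, so B = (0.00, 20.9). The virtual corner opposite T is at (-41.0, 20.9). Since A1 is tangent to RL there, HL ⟂ RL and A1 meets NB tangentially, so HN is at right angles to NB, with radius 5.9, so the center H sits 5.9 in from both sides at H = (-35.1, 15.0). Then |TH| = |H − T| = 38.2.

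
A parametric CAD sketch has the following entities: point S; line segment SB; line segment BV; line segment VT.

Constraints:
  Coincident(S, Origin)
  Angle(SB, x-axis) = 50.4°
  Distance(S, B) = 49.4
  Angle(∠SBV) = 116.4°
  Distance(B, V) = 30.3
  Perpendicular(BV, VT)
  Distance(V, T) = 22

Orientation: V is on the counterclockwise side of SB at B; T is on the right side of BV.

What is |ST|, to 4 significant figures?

84.38

∠SBV = 116.4°, so BV runs at 50.4° + (180° − 116.4°) = 114.0° from the x-axis; with |BV| = 30.3, V = B + 30.3·(cos 114.0°, sin 114.0°) = (19.16, 65.74). The perpendicularity gives VT at right angles to BV; with |VT| = 22.0 on the right of BV, T = V + 22.0·(0.9135, 0.4067) = (39.26, 74.69). Then |ST| = |T − S| = 84.38.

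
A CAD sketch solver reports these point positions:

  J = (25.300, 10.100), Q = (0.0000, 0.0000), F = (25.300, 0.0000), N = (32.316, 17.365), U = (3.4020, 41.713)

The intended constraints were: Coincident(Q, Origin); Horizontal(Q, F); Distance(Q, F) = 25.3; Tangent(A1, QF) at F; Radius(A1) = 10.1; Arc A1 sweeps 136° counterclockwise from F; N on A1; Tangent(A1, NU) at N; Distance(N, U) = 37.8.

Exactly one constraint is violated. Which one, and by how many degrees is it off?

Tangent(A1, NU) at N — off by 3.90°.

Q = (0.00, 0.00) ✓; Q.y = 0.00, F.y = 0.00 ✓; |QF| = 25.30 ✓; ∠(JF, FQ) = 90.00° ✓; |JF| = 10.10 ✓; bearing(J→N) − bearing(J→F) = 136.0° ✓; |JN| = 10.10 ✓; ∠(JN, NU) = 86.10° ✗; |NU| = 37.80 ✓.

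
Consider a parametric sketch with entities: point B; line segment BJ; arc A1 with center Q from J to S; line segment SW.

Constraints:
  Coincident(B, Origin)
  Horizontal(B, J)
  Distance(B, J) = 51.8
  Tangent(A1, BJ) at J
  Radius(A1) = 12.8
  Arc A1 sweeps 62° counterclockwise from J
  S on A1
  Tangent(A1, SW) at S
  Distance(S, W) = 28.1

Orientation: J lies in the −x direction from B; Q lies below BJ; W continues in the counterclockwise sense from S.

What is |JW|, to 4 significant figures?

39.98

B is at the origin; B and J share the same y with |BJ| = 51.8 and J on the −x side, so J = (-51.80, 0.000). A1 meets BJ tangentially, so QJ is at right angles to BJ, so Q = J + (0, -12.8) = (-51.80, -12.80). On A1, J sits at bearing 90° from Q; a 62° counterclockwise sweep puts S at bearing 152°, so S = Q + 12.8·(cos 152°, sin 152°) = (-63.10, -6.791). Since A1 is tangent to SW there, QS ⟂ SW, so SW runs along (−sin 152°, cos 152°); with |SW| = 28.1, W = (-76.29, -31.60). Then |JW| = |W − J| = 39.98.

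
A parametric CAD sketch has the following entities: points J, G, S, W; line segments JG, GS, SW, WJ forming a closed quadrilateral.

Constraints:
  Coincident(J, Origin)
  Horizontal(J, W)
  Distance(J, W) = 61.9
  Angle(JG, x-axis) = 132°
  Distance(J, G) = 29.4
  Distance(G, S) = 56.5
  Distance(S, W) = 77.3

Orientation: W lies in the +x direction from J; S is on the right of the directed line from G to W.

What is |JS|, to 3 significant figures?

34.3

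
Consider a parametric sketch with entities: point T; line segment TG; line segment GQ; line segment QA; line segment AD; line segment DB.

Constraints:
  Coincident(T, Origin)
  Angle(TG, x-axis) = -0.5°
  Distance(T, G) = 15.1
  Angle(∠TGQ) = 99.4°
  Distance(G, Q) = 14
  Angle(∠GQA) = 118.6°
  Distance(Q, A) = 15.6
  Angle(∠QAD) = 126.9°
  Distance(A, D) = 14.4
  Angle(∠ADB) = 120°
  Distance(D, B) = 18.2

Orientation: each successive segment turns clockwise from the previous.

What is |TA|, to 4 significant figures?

23.96

T is at the origin; TG runs at -0.5° with length 15.1, so G = (15.10, -0.1318). ∠TGQ = 99.4° gives GQ at -81.10° from the x-axis; with |GQ| = 14.0, Q = (17.27, -13.96). ∠GQA = 118.6° gives QA at -142.5° from the x-axis; with |QA| = 15.6, A = (4.889, -23.46). Then |TA| = |A − T| = 23.96.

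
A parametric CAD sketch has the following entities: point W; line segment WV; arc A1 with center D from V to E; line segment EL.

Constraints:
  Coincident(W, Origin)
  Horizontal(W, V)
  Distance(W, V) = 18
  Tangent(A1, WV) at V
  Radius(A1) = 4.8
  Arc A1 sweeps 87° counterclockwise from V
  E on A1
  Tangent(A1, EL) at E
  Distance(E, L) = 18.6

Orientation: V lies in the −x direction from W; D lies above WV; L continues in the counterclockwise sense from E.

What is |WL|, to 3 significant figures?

26.2

On A1, V sits at bearing -90° from D; an 87° counterclockwise sweep puts E at bearing -3°, so E = D + 4.8·(cos -3°, sin -3°) = (-13.2, 4.55). The tangent condition forces DE to be normal to EL, so EL runs along (−sin -3°, cos -3°); with |EL| = 18.6, L = (-12.2, 23.1). Then |WL| = |L − W| = 26.2.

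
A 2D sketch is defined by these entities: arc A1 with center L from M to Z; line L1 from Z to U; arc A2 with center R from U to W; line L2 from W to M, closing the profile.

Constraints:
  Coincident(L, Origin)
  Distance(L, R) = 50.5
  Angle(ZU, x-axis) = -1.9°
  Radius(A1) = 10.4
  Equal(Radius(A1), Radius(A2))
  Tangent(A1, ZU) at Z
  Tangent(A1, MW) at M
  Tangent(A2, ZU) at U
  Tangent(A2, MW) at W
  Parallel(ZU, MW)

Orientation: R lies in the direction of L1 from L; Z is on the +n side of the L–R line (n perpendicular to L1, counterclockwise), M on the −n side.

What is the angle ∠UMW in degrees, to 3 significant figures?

22.4°

Tangency of A1 to both parallel lines with radius 10.4 puts Z and M at L ± 10.4·n: Z = (0.345, 10.4), M = (-0.345, -10.4). Equal radii place U and W the same way about R: U = R + 10.4·n = (50.8, 8.72), W = R − 10.4·n = (50.1, -12.1). Then cos ∠UMW = MU·MW / (|MU||MW|), giving 22.4°.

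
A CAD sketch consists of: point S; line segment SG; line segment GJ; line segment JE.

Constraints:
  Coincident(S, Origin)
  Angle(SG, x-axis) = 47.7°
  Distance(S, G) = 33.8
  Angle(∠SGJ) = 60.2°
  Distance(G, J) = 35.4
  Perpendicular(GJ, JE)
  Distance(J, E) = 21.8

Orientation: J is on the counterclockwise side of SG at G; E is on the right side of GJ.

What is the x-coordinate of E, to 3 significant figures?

-7.09

S is at the origin; SG runs at 47.7° with length 33.8, so G = 33.8·(cos 47.7°, sin 47.7°) = (22.7, 25.0). ∠SGJ = 60.2°, so GJ runs at 47.7° + (180° − 60.2°) = 168° from the x-axis; with |GJ| = 35.4, J = G + 35.4·(cos 168°, sin 168°) = (-11.8, 32.7). GJ is perpendicular to JE; with |JE| = 21.8 on the right of GJ, E = J + 21.8·(0.216, 0.976) = (-7.09, 53.9). So E.x = -7.09.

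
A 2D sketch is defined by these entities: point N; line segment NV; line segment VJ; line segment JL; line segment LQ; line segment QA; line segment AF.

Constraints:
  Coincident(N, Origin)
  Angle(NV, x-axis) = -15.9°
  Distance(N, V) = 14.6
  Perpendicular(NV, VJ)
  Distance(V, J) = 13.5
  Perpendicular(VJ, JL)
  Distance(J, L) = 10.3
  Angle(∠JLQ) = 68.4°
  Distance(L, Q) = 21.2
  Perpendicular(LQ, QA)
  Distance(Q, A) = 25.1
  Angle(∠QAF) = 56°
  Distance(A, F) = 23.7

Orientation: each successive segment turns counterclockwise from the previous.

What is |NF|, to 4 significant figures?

22.85

N is at the origin; NV runs at -15.9° with length 14.6, so V = (14.04, -4.000). The perpendicularity gives VJ at right angles to NV, so VJ runs at 74.10°; with |VJ| = 13.5, J = (17.74, 8.984). VJ ⟂ JL, so JL runs at 164.1°; with |JL| = 10.3, L = (7.834, 11.81). ∠JLQ = 68.4° gives LQ at -84.30° from the x-axis; with |LQ| = 21.2, Q = (9.940, -9.290). LQ is perpendicular to QA, so QA runs at 5.700°; with |QA| = 25.1, A = (34.92, -6.797). ∠QAF = 56.0° gives AF at 129.7° from the x-axis; with |AF| = 23.7, F = (19.78, 11.44). Then |NF| = |F − N| = 22.85.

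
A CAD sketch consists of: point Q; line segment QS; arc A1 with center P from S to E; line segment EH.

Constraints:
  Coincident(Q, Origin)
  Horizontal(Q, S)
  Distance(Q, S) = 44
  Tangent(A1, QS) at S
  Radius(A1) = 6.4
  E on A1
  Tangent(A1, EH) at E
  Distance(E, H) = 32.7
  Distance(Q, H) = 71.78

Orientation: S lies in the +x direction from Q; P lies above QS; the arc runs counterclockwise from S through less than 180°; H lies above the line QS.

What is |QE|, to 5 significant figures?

49.946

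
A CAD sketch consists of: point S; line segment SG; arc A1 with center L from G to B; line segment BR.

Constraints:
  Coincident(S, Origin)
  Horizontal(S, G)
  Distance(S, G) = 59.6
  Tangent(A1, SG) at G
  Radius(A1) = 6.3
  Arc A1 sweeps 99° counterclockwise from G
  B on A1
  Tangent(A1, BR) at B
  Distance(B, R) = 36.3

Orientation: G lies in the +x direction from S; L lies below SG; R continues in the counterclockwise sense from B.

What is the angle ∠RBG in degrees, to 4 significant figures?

130.5°

On A1, G sits at bearing 90° from L; a 99° counterclockwise sweep puts B at bearing 189°, so B = L + 6.3·(cos 189°, sin 189°) = (53.38, -7.286). Since A1 is tangent to BR there, LB ⟂ BR, so BR runs along (−sin 189°, cos 189°); with |BR| = 36.3, R = (59.06, -43.14). Then cos ∠RBG = BR·BG / (|BR||BG|), giving 130.5°.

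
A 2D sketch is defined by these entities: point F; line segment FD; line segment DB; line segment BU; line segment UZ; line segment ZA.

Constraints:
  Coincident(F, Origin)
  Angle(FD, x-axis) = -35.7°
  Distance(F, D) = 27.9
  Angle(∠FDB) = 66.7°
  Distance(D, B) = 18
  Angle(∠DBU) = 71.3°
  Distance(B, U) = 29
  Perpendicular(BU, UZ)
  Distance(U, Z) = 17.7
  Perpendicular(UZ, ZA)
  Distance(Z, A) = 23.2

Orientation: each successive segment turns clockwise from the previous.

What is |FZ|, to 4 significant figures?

19.48

∠DBU = 71.3° gives BU at 102.3° from the x-axis; with |BU| = 29.0, U = (1.050, 2.783). The perpendicularity gives UZ at right angles to BU, so UZ runs at 12.30°; with |UZ| = 17.7, Z = (18.34, 6.553). Then |FZ| = |Z − F| = 19.48.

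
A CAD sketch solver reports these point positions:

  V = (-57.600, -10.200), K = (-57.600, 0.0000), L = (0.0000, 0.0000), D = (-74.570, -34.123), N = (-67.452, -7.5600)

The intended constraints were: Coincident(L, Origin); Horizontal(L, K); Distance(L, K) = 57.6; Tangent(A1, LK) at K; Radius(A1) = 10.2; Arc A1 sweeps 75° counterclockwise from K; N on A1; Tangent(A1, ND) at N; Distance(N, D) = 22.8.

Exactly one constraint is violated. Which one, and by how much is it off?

Distance(N, D) = 22.8 — off by 4.70.

L = (0.00, 0.00) ✓; L.y = 0.00, K.y = 0.00 ✓; |LK| = 57.60 ✓; ∠(VK, KL) = 90.00° ✓; |VK| = 10.20 ✓; bearing(V→N) − bearing(V→K) = 75.00° ✓; |VN| = 10.20 ✓; ∠(VN, ND) = 90.00° ✓; |ND| = 27.50 ✗.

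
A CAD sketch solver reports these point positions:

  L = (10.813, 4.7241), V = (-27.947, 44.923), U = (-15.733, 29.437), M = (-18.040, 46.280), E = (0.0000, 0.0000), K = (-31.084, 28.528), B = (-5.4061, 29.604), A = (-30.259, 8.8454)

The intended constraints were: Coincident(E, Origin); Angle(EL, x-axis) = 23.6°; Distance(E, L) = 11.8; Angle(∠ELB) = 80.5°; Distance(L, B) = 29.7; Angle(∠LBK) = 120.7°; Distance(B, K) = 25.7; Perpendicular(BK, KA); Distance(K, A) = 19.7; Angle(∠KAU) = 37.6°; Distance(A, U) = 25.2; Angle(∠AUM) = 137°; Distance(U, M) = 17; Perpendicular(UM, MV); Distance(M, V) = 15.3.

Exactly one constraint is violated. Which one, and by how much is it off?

Distance(M, V) = 15.3 — off by 5.30.

E = (0.00, 0.00) ✓; EL at 23.60° ✓; |EL| = 11.80 ✓; ∠ELB = 80.50° ✓; |LB| = 29.70 ✓; ∠LBK = 120.7° ✓; |BK| = 25.70 ✓; ∠(BK, KA) = 90.00° ✓; |KA| = 19.70 ✓; ∠KAU = 37.60° ✓; |AU| = 25.20 ✓; ∠AUM = 137.0° ✓; |UM| = 17.00 ✓; ∠(UM, MV) = 90.00° ✓; |MV| = 10.00 ✗.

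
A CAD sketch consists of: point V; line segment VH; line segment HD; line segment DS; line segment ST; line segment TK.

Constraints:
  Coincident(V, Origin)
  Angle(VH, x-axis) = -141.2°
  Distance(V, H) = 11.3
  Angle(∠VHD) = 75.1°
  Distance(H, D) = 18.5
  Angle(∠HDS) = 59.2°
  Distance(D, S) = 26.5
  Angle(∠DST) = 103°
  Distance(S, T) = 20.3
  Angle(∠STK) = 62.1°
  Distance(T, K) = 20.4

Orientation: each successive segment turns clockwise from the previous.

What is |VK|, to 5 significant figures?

9.0251

V is at the origin; VH runs at -141.2° with length 11.3, so H = (-8.8065, -7.0806). ∠VHD = 75.1° gives HD at 113.90° from the x-axis; with |HD| = 18.5, D = (-16.302, 9.8331). ∠HDS = 59.2° gives DS at -6.9000° from the x-axis; with |DS| = 26.5, S = (10.006, 6.6494). ∠DST = 103.0° gives ST at -83.900° from the x-axis; with |ST| = 20.3, T = (12.164, -13.536). ∠STK = 62.1° gives TK at 158.20° from the x-axis; with |TK| = 20.4, K = (-6.7775, -5.9597). Then |VK| = |K − V| = 9.0251.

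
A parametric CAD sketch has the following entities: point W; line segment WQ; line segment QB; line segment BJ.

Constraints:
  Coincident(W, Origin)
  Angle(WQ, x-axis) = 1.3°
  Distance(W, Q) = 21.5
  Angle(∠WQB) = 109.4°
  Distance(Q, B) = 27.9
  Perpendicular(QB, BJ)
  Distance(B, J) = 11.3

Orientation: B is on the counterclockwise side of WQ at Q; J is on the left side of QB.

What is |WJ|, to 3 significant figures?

36.2

W is at the origin; WQ runs at 1.3° with length 21.5, so Q = 21.5·(cos 1.3°, sin 1.3°) = (21.5, 0.488). ∠WQB = 109.4°, so QB runs at 1.3° + (180° − 109.4°) = 71.9° from the x-axis; with |QB| = 27.9, B = Q + 27.9·(cos 71.9°, sin 71.9°) = (30.2, 27.0). The perpendicularity gives BJ at right angles to QB; with |BJ| = 11.3 on the left of QB, J = B + 11.3·(-0.951, 0.311) = (19.4, 30.5). Then |WJ| = |J − W| = 36.2.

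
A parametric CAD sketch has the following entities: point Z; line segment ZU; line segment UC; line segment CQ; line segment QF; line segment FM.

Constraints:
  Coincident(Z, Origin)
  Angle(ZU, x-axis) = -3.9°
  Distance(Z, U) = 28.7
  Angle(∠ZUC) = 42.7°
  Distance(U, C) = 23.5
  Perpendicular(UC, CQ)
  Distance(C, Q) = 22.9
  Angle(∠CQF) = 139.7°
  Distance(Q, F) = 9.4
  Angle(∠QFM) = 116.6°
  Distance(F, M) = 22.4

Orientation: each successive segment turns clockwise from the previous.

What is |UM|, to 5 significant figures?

25.142

Z is at the origin; ZU runs at -3.9° with length 28.7, so U = (28.634, -1.9520). ∠ZUC = 42.7° gives UC at -141.20° from the x-axis; with |UC| = 23.5, C = (10.319, -16.677). The perpendicularity gives CQ at right angles to UC, so CQ runs at 128.80°; with |CQ| = 22.9, Q = (-4.0301, 1.1696). ∠CQF = 139.7° gives QF at 88.500° from the x-axis; with |QF| = 9.4, F = (-3.7841, 10.566). ∠QFM = 116.6° gives FM at 25.100° from the x-axis; with |FM| = 22.4, M = (16.501, 20.068). Then |UM| = |M − U| = 25.142.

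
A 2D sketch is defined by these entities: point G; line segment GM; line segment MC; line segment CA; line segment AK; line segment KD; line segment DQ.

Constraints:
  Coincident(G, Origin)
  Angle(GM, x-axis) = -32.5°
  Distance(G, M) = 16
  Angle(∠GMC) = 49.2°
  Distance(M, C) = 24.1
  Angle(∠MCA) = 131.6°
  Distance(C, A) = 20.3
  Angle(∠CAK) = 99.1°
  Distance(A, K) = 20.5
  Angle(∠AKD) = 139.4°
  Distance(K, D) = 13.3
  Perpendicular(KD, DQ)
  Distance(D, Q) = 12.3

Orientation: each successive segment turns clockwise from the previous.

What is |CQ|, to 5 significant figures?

25.886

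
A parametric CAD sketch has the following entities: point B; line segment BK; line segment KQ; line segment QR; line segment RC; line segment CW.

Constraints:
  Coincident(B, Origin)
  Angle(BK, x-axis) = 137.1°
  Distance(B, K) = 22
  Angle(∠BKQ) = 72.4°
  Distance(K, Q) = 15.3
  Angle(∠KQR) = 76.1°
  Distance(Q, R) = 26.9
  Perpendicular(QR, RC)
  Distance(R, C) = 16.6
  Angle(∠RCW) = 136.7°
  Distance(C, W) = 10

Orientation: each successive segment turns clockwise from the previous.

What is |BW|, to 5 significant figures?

20.660

QR ⟂ RC, so RC runs at -164.40°; with |RC| = 16.6, C = (-11.554, -7.8632). ∠RCW = 136.7° gives CW at 152.30° from the x-axis; with |CW| = 10.0, W = (-20.408, -3.2148). Then |BW| = |W − B| = 20.660.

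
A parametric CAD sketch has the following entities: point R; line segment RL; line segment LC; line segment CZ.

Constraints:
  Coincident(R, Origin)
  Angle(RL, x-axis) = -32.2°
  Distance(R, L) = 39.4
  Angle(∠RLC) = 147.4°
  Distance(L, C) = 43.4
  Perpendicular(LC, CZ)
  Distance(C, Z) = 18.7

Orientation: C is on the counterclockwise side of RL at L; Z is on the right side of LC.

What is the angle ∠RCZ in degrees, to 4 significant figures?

105.5°

R is at the origin; RL runs at -32.2° with length 39.4, so L = 39.4·(cos -32.2°, sin -32.2°) = (33.34, -21.00). ∠RLC = 147.4°, so LC runs at -32.2° + (180° − 147.4°) = 0.4000° from the x-axis; with |LC| = 43.4, C = L + 43.4·(cos 0.4000°, sin 0.4000°) = (76.74, -20.69). LC is perpendicular to CZ; with |CZ| = 18.7 on the right of LC, Z = C + 18.7·(0.006981, -1.000) = (76.87, -39.39). Then cos ∠RCZ = CR·CZ / (|CR||CZ|), giving 105.5°.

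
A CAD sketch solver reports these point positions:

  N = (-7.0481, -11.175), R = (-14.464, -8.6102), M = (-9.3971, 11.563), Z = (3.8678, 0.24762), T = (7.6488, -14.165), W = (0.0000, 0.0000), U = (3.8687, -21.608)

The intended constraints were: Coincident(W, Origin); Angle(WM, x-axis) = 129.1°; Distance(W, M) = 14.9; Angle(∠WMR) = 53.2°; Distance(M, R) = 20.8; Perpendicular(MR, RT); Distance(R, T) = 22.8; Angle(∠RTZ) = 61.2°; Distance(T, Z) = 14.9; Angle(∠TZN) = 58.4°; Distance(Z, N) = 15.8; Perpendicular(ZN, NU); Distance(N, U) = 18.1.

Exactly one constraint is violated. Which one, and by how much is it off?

Distance(N, U) = 18.1 — off by 3.00.

W = (0.00, 0.00) ✓; WM at 129.1° ✓; |WM| = 14.90 ✓; ∠WMR = 53.20° ✓; |MR| = 20.80 ✓; ∠(MR, RT) = 90.00° ✓; |RT| = 22.80 ✓; ∠RTZ = 61.20° ✓; |TZ| = 14.90 ✓; ∠TZN = 58.40° ✓; |ZN| = 15.80 ✓; ∠(ZN, NU) = 90.00° ✓; |NU| = 15.10 ✗.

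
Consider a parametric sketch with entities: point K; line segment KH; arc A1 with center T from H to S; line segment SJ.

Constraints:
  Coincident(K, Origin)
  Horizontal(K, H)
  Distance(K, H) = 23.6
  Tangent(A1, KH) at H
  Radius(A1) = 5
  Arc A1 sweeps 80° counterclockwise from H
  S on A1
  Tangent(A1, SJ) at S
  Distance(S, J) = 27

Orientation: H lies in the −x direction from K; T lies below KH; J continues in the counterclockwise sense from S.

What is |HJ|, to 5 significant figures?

32.190

K is at the origin; K and H share the same y with |KH| = 23.6 and H on the −x side, so H = (-23.600, 0.0000). Since A1 is tangent to KH there, TH ⟂ KH, so T = H + (0, -5) = (-23.600, -5.0000). On A1, H sits at bearing 90° from T; an 80° counterclockwise sweep puts S at bearing 170°, so S = T + 5.0·(cos 170°, sin 170°) = (-28.524, -4.1318). Since A1 is tangent to SJ there, TS ⟂ SJ, so SJ runs along (−sin 170°, cos 170°); with |SJ| = 27.0, J = (-33.213, -30.722). Then |HJ| = |J − H| = 32.190.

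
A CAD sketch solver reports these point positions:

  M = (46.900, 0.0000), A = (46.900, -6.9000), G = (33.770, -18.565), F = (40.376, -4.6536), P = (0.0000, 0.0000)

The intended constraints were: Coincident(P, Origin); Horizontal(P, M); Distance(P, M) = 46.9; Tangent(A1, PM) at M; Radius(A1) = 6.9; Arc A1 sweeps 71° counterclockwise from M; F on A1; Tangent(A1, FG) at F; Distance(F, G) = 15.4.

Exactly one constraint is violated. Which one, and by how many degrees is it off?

Tangent(A1, FG) at F — off by 6.40°.

P = (0.00, 0.00) ✓; P.y = 0.00, M.y = 0.00 ✓; |PM| = 46.90 ✓; ∠(AM, MP) = 90.00° ✓; |AM| = 6.900 ✓; bearing(A→F) − bearing(A→M) = 71.00° ✓; |AF| = 6.900 ✓; ∠(AF, FG) = 96.40° ✗; |FG| = 15.40 ✓.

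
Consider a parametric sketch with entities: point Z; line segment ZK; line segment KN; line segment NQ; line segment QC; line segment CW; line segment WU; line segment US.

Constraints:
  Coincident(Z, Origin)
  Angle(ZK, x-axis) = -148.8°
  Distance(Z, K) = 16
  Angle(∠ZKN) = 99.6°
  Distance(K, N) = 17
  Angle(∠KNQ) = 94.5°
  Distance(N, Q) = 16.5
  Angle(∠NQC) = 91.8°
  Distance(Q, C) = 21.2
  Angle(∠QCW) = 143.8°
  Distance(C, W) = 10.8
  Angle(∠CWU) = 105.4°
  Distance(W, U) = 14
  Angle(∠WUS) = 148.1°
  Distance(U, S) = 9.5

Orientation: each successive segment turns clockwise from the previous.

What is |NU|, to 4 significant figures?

25.64

∠QCW = 143.8° gives CW at -79.10° from the x-axis; with |CW| = 10.8, W = (4.384, -8.728). ∠CWU = 105.4° gives WU at -153.7° from the x-axis; with |WU| = 14.0, U = (-8.167, -14.93). Then |NU| = |U − N| = 25.64.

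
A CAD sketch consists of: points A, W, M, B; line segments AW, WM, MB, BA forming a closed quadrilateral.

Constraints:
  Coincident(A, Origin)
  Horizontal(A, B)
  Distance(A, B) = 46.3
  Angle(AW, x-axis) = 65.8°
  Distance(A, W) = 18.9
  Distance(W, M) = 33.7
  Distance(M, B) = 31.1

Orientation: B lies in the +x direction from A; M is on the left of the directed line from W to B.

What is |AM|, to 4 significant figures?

49.21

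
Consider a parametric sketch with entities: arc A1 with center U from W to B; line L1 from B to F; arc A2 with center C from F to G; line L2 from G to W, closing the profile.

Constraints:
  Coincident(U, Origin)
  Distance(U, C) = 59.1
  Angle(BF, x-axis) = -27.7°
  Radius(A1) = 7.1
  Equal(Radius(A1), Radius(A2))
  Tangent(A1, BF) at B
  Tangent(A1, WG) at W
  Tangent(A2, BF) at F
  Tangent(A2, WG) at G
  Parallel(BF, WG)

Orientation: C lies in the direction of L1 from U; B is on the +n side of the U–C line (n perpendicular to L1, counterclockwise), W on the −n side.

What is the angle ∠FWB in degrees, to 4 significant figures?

76.49°

Tangency of A1 to both parallel lines with radius 7.1 puts B and W at U ± 7.1·n: B = (3.300, 6.286), W = (-3.300, -6.286). Equal radii place F and G the same way about C: F = C + 7.1·n = (55.63, -21.19), G = C − 7.1·n = (49.03, -33.76). Then cos ∠FWB = WF·WB / (|WF||WB|), giving 76.49°.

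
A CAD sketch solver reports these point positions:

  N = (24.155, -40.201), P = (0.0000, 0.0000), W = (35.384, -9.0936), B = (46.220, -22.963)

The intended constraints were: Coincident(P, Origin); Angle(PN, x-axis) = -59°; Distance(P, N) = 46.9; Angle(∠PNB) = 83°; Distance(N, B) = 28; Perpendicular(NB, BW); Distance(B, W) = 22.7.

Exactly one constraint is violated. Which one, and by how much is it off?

Distance(B, W) = 22.7 — off by 5.10.

P = (0.00, 0.00) ✓; PN at -59.00° ✓; |PN| = 46.90 ✓; ∠PNB = 83.00° ✓; |NB| = 28.00 ✓; ∠(NB, BW) = 90.00° ✓; |BW| = 17.60 ✗.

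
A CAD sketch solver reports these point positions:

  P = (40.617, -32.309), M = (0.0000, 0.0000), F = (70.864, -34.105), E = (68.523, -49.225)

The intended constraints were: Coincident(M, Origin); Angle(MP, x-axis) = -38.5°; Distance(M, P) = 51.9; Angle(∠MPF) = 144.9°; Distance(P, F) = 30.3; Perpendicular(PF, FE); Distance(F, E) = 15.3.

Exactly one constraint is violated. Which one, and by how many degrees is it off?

Perpendicular(PF, FE) — off by 5.40°.

M = (0.00, 0.00) ✓; MP at -38.50° ✓; |MP| = 51.90 ✓; ∠MPF = 144.9° ✓; |PF| = 30.30 ✓; ∠(PF, FE) = 95.40° ✗; |FE| = 15.30 ✓.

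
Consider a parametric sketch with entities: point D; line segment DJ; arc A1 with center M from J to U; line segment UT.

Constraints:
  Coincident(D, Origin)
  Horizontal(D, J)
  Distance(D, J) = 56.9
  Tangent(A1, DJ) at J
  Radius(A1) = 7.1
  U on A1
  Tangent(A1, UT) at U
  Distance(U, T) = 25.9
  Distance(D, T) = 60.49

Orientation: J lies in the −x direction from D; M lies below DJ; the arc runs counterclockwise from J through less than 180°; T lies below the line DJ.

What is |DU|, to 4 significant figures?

63.99

Checks: ∠(MJ, JD) = 90.00° ✓; |MU| = 7.100 ✓; ∠(MU, UT) = 90.00° ✓; |UT| = 25.90 ✓; |DT| = 60.49 ✓.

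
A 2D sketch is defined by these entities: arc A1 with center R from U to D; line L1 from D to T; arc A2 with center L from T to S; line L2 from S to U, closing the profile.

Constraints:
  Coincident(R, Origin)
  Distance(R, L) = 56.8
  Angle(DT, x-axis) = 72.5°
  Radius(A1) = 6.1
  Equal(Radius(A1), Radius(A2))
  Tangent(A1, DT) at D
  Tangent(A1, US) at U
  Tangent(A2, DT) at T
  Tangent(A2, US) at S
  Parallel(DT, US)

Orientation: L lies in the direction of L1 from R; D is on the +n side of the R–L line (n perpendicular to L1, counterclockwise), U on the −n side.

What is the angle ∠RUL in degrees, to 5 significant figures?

83.870°

R is at the origin and L lies 56.8 along u from R, so L = 56.8·u = (17.080, 54.171). Tangency of A1 to both parallel lines with radius 6.1 puts D and U at R ± 6.1·n: D = (-5.8177, 1.8343), U = (5.8177, -1.8343). Then cos ∠RUL = UR·UL / (|UR||UL|), giving 83.870°.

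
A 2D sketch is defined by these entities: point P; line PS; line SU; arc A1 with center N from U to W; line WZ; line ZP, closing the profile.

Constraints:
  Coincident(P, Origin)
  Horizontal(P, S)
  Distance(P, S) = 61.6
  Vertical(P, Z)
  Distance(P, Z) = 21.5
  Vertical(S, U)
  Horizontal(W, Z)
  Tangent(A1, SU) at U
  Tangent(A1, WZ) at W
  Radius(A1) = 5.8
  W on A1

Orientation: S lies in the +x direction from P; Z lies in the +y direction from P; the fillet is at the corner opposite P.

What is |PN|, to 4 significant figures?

57.97

P is at the origin; PS is horizontal with |PS| = 61.6 and S on the +x side, so S = (61.60, 0.000). PZ is vertical with |PZ| = 21.5 and Z on the +y side, so Z = (0.000, 21.50). The virtual corner opposite P is at (61.60, 21.50). Since A1 is tangent to SU there, NU ⟂ SU and A1 meets WZ tangentially, so NW is at right angles to WZ, with radius 5.8, so the center N sits 5.8 in from both sides at N = (55.80, 15.70). Then |PN| = |N − P| = 57.97.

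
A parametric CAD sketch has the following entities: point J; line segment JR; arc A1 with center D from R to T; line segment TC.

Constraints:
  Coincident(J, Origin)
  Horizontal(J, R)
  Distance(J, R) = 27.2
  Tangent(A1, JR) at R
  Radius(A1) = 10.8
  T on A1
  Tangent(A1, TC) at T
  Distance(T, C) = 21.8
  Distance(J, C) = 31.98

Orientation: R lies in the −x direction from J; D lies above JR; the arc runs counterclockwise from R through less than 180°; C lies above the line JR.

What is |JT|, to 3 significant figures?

18.7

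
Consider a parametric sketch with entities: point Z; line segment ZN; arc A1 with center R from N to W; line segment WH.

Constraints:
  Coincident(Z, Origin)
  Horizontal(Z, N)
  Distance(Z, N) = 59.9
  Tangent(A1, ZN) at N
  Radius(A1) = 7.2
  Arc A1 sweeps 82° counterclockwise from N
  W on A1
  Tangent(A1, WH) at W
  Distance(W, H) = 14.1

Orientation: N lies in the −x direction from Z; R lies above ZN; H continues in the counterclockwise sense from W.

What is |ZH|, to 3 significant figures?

54.7

Z is at the origin; Z and N share the same y with |ZN| = 59.9 and N on the −x side, so N = (-59.9, 0.00). A1 meets ZN tangentially, so RN is at right angles to ZN, so R = N + (0, 7.2) = (-59.9, 7.20). On A1, N sits at bearing -90° from R; an 82° counterclockwise sweep puts W at bearing -8°, so W = R + 7.2·(cos -8°, sin -8°) = (-52.8, 6.20). A1 meets WH tangentially, so RW is at right angles to WH, so WH runs along (−sin -8°, cos -8°); with |WH| = 14.1, H = (-50.8, 20.2). Then |ZH| = |H − Z| = 54.7.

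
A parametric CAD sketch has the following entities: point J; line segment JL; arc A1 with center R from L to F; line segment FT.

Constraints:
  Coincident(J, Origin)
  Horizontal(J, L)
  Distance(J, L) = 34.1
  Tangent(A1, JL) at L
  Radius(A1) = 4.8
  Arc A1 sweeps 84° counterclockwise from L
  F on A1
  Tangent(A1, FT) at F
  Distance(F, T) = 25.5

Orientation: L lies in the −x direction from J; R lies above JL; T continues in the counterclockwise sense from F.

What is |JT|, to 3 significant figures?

39.9

On A1, L sits at bearing -90° from R; an 84° counterclockwise sweep puts F at bearing -6°, so F = R + 4.8·(cos -6°, sin -6°) = (-29.3, 4.30). Tangency of A1 to FT means the radius RF is perpendicular to FT, so FT runs along (−sin -6°, cos -6°); with |FT| = 25.5, T = (-26.7, 29.7). Then |JT| = |T − J| = 39.9.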